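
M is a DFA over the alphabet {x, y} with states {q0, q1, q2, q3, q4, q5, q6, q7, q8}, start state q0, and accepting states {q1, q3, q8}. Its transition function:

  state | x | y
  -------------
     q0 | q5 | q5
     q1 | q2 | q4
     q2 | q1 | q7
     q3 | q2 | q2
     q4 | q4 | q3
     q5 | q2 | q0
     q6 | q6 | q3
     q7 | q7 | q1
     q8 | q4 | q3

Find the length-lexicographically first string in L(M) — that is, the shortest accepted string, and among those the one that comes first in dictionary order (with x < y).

A breadth-first search from q0 reaches an accepting state first via the path q0 → q5 → q2 → q1 on input xxx.
No string of length < 3 is accepted (BFS exhausts all shorter strings without reaching an accepting state), and xxx is the lexicographically least accepting string of length 3.

xxx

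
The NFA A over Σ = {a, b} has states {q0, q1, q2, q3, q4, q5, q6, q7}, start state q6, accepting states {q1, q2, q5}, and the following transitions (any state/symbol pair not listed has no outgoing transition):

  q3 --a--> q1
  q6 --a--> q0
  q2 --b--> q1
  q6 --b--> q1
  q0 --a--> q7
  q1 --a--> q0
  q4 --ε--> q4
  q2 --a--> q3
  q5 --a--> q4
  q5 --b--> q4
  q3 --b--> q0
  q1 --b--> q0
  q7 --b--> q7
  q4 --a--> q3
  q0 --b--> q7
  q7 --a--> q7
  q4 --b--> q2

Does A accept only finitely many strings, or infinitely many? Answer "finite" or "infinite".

finite

The useful states (reachable from q6 and able to reach an accepting state) are {q1, q6}.
Restricted to these states the transition graph has no cycle, so every accepting path has bounded length and L is finite.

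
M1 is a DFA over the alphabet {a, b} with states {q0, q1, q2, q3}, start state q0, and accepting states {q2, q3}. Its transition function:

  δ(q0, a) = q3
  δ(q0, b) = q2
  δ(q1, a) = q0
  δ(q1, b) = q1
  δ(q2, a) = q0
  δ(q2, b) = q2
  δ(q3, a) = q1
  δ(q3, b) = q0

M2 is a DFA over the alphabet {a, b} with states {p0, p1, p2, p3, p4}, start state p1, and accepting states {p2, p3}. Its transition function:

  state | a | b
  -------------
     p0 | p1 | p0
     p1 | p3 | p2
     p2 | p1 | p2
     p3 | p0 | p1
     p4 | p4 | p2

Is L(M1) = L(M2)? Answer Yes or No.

Yes

Exploring the product automaton M1 × M2 from the start pair (q0, p1), following both machines on each input symbol, reaches 4 state pairs: (q0, p1), (q3, p3), (q2, p2), (q1, p0).
M1 accepts in {q2, q3} and M2 accepts in {p2, p3}. In every reachable pair the two components are either both accepting — (q3, p3), (q2, p2) — or both non-accepting, so no string is accepted by exactly one of the machines: L(M1) \ L(M2) and L(M2) \ L(M1) are both empty.
Hence every string is accepted by M1 iff it is accepted by M2, and the two languages coincide.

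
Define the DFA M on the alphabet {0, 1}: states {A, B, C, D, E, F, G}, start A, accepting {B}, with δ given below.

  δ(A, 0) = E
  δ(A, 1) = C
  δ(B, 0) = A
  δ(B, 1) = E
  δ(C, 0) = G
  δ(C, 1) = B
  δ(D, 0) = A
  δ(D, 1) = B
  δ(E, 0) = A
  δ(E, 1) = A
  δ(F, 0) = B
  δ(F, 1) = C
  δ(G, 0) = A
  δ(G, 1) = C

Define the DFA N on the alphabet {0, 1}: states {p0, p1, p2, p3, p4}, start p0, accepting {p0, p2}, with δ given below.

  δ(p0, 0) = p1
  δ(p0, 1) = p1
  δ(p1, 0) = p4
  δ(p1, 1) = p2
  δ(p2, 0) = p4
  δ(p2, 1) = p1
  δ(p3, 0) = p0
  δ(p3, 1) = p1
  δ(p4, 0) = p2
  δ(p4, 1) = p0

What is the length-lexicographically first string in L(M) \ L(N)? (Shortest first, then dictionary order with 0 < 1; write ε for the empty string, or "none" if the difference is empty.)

The string 0011 is accepted by M but not by N.
No shorter string lies in the difference, and 0011 is the lexicographically first length-4 string in L(M) \ L(N).

0011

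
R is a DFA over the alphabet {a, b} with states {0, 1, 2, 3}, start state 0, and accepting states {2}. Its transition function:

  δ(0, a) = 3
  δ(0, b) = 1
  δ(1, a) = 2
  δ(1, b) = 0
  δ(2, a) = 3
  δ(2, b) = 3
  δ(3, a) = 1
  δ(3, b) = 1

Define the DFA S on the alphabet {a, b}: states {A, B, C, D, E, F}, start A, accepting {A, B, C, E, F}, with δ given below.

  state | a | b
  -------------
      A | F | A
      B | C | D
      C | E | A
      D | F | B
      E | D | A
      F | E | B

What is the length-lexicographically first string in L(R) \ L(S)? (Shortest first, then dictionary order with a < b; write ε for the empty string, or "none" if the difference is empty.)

The string aaa is accepted by R but not by S.
No shorter string lies in the difference, and aaa is the lexicographically first length-3 string in L(R) \ L(S).

aaa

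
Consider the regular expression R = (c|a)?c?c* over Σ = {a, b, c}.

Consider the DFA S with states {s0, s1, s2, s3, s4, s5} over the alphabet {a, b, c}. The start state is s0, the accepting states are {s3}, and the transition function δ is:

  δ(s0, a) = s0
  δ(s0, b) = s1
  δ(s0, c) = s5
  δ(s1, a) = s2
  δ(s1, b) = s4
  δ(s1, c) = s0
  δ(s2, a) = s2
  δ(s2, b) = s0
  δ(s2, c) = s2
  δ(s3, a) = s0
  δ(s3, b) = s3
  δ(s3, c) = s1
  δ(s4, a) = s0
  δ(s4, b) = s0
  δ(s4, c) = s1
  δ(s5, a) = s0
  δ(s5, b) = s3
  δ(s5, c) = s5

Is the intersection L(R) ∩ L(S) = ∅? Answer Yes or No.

Yes

Converting the expression R to a DFA (subset construction, then merging equivalent states) gives the minimal DFA with states {r0, r1, r2}, start state r0, accepting states {r0, r1} and transitions r0: a→r1, b→r2, c→r1; r1: a→r2, b→r2, c→r1; r2: a→r2, b→r2, c→r2.
Exploring the product automaton R × S from the start pair (r0, s0), following both machines on each input symbol, reaches 9 state pairs: (r0, s0), (r1, s0), (r2, s1), (r1, s5), (r2, s0), (r2, s2), (r2, s4), (r2, s3), (r2, s5).
R accepts in {r0, r1} and S accepts in {s3}; no reachable pair has both components accepting, so no string drives both machines to acceptance simultaneously and L(R) ∩ L(S) = ∅.
So no string is accepted by both, and the intersection is empty.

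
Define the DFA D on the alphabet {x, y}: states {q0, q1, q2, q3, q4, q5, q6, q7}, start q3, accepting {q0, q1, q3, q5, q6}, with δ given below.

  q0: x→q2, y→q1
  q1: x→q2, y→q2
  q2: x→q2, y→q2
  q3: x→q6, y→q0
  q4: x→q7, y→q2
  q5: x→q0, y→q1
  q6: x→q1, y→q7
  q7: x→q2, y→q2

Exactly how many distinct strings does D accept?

5

The useful subgraph on states {q0, q1, q3, q6} is acyclic, so L(D) is finite; the longest accepting path visits 3 useful states, giving maximum string length 2.
Counting accepting paths from q3 by length: 1 of length 0, 2 of length 1, 2 of length 2. Total 5.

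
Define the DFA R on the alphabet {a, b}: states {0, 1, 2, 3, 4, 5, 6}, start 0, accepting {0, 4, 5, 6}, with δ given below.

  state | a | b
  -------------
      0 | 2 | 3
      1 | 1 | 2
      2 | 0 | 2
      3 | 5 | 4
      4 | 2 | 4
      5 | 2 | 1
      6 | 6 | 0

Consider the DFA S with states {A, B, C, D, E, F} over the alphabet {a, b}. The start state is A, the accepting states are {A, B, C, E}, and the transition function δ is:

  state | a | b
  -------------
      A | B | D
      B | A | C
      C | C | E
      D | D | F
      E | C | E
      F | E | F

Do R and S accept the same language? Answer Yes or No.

No

The string ba is accepted by R but rejected by S.
So L(R) ≠ L(S).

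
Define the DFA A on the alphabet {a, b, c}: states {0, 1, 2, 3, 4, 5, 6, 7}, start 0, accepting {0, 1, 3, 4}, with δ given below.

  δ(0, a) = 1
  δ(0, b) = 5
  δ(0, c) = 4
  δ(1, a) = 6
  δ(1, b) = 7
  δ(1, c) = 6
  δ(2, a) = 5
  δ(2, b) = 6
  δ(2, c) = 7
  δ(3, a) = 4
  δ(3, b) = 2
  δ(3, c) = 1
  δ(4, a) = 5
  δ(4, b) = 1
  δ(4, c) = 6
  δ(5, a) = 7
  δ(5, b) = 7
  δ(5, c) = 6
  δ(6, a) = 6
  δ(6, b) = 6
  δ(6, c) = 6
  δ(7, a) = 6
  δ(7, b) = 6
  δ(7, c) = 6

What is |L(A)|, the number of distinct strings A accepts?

4

The useful subgraph on states {0, 1, 4} is acyclic, so L(A) is finite; the longest accepting path visits 3 useful states, giving maximum string length 2.
Counting accepting paths from 0 by length: 1 of length 0, 2 of length 1, 1 of length 2. Total 4.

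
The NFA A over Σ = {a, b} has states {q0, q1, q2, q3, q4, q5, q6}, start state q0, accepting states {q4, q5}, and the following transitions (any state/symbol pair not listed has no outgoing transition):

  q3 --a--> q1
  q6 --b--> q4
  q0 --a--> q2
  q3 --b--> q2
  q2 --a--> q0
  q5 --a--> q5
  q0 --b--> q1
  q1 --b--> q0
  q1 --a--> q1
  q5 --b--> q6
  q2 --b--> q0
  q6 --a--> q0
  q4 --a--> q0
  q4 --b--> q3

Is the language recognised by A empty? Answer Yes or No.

The states reachable from the start state are {q0, q1, q2}.
None of the accepting states {q4, q5} is reachable, so no string is accepted and L(A) = ∅.

Yes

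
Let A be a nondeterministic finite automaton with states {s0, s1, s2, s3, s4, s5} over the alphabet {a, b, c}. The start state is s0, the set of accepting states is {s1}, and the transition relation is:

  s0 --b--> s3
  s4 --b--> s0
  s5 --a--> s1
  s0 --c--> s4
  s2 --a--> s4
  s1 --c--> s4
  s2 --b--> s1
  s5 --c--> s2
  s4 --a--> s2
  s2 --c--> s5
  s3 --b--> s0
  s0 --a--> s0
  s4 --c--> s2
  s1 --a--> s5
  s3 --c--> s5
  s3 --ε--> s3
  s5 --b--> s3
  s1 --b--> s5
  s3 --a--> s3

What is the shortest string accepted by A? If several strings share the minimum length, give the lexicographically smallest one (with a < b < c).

bca

A breadth-first search from s0 reaches an accepting state first via the path s0 → s3 → s5 → s1 on input bca.
No string of length < 3 is accepted (BFS exhausts all shorter strings without reaching an accepting state), and bca is the lexicographically least accepting string of length 3.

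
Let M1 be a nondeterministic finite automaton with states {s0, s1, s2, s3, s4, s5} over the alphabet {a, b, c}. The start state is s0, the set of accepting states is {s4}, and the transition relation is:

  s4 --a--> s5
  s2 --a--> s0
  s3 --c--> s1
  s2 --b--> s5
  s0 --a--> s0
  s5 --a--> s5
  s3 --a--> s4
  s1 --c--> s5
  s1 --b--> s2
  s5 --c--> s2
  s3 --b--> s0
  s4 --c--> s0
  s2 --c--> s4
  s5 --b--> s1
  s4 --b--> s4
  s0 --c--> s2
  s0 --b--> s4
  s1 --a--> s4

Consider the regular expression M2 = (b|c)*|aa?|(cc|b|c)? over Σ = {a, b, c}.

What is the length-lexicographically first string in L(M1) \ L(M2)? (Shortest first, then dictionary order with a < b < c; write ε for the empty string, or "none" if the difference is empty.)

The string ab is accepted by M1 but not by M2.
No shorter string lies in the difference, and ab is the lexicographically first length-2 string in L(M1) \ L(M2).

ab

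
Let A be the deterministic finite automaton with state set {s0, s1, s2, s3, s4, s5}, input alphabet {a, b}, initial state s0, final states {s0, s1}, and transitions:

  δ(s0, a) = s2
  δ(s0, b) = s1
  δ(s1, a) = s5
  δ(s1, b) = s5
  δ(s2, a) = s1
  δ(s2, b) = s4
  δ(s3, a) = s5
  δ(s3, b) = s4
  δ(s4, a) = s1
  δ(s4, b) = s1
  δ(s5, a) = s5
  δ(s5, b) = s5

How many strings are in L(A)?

The useful subgraph on states {s0, s1, s2, s4} is acyclic, so L(A) is finite; the longest accepting path visits 4 useful states, giving maximum string length 3.
Counting accepting paths from s0 by length: 1 of length 0, 1 of length 1, 1 of length 2, 2 of length 3. Total 5.

5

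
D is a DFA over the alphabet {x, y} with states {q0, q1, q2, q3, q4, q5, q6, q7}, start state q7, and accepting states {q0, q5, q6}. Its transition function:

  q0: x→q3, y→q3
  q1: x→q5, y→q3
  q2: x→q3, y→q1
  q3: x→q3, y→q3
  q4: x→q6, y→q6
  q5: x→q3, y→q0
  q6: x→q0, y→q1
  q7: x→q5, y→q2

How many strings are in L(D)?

4

The useful subgraph on states {q0, q1, q2, q5, q7} is acyclic, so L(D) is finite; the longest accepting path visits 5 useful states, giving maximum string length 4.
Counting accepting paths from q7 by length: 1 of length 1, 1 of length 2, 1 of length 3, 1 of length 4. Total 4.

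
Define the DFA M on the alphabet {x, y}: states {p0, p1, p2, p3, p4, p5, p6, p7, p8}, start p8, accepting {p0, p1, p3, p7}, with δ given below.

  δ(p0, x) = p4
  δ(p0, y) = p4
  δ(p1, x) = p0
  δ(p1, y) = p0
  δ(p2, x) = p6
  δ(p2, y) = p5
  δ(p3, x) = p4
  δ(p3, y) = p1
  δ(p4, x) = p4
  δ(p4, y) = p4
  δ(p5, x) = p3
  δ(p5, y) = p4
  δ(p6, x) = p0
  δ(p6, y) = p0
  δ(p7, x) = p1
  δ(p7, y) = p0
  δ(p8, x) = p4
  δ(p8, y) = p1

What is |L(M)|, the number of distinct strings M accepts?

The useful subgraph on states {p0, p1, p8} is acyclic, so L(M) is finite; the longest accepting path visits 3 useful states, giving maximum string length 2.
Counting accepting paths from p8 by length: 1 of length 1, 2 of length 2. Total 3.

3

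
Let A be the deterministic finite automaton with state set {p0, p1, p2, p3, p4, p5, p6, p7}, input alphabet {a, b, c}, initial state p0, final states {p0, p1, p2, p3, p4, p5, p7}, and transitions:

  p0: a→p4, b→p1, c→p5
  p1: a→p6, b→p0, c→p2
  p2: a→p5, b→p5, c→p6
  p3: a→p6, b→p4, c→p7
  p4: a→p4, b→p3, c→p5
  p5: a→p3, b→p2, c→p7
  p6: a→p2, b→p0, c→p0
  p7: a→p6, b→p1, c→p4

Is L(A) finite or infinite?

infinite

State p0 is reachable from the start and can reach an accepting state, and it lies on the cycle p0 → p1 → p0.
Traversing that cycle any number of times yields accepted strings of unbounded length, so the language is infinite.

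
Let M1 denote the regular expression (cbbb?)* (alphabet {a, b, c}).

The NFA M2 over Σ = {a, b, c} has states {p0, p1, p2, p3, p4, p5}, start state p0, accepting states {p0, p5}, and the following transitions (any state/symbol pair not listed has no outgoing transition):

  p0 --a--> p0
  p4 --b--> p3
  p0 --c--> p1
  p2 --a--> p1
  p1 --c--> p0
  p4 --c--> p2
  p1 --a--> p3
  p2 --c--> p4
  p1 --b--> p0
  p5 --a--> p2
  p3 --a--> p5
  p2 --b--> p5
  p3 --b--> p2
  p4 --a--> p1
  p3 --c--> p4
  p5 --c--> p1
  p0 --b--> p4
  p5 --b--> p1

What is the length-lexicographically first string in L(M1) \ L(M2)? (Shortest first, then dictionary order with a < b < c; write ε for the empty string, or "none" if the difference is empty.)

The string cbb is accepted by M1 but not by M2.
No shorter string lies in the difference, and cbb is the lexicographically first length-3 string in L(M1) \ L(M2).

cbb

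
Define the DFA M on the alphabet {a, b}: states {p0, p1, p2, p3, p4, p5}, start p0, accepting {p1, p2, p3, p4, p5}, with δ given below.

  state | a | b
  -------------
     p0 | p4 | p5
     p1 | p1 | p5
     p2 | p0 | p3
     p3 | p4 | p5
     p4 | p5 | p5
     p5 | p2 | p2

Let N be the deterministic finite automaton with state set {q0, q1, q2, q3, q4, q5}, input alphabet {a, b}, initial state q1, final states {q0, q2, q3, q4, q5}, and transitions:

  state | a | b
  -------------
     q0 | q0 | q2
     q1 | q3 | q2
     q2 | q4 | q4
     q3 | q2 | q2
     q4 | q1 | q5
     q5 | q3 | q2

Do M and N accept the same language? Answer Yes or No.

Exploring the product automaton M × N from the start pair (p0, q1), following both machines on each input symbol, reaches 5 state pairs: (p0, q1), (p4, q3), (p5, q2), (p2, q4), (p3, q5).
M accepts in {p1, p2, p3, p4, p5} and N accepts in {q0, q2, q3, q4, q5}. In every reachable pair the two components are either both accepting — (p4, q3), (p5, q2), (p2, q4), (p3, q5) — or both non-accepting, so no string is accepted by exactly one of the machines: L(M) \ L(N) and L(N) \ L(M) are both empty.
Hence every string is accepted by M iff it is accepted by N, and the two languages coincide.

Yes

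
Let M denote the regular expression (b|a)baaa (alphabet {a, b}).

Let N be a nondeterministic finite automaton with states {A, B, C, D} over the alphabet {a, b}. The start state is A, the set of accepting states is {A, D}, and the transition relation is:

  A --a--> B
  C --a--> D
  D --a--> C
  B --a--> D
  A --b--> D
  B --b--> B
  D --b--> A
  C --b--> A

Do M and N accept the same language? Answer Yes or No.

No

The string bbaaa is accepted by M but rejected by N.
So L(M) ≠ L(N).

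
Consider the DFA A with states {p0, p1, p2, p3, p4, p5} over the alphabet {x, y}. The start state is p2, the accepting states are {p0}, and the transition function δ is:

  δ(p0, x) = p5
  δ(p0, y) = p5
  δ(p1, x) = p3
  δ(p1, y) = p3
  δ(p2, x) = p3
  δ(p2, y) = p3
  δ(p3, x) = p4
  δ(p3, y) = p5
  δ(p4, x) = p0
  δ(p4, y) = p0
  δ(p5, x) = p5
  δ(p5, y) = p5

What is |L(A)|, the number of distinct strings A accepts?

The useful subgraph on states {p0, p2, p3, p4} is acyclic, so L(A) is finite; the longest accepting path visits 4 useful states, giving maximum string length 3.
Counting accepting paths from p2 by length: 4 of length 3. Total 4.

4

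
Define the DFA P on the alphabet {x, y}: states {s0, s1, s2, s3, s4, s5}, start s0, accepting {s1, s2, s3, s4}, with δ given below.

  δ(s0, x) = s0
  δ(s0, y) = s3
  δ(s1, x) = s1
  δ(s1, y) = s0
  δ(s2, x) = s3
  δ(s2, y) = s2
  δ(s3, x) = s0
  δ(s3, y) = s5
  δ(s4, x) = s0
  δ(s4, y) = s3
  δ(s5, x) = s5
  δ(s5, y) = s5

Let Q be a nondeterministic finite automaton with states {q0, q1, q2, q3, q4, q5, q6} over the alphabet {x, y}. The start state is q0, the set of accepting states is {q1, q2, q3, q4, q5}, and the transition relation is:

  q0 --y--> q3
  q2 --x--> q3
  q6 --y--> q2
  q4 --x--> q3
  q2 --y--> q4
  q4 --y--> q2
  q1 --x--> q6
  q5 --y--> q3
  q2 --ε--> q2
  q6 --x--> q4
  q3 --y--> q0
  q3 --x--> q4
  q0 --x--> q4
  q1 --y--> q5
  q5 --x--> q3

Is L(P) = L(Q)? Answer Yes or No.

No

The string xxy is accepted by P but rejected by Q.
So L(P) ≠ L(Q).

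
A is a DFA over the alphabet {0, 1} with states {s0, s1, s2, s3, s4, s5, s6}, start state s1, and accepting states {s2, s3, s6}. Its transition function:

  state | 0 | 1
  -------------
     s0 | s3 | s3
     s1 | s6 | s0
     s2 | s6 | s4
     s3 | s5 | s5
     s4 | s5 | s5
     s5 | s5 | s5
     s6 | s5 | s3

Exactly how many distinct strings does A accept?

4

The useful subgraph on states {s0, s1, s3, s6} is acyclic, so L(A) is finite; the longest accepting path visits 3 useful states, giving maximum string length 2.
Counting accepting paths from s1 by length: 1 of length 1, 3 of length 2. Total 4.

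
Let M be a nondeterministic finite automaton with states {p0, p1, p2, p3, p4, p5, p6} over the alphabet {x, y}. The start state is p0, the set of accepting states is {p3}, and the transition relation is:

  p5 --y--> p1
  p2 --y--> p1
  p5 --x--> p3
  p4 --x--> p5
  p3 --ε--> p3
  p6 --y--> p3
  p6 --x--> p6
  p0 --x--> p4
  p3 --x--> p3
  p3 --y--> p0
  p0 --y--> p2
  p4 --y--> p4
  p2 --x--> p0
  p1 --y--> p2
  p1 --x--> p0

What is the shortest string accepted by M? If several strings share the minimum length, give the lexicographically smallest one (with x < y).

xxx

A breadth-first search from p0 reaches an accepting state first via the path p0 → p4 → p5 → p3 on input xxx.
No string of length < 3 is accepted (BFS exhausts all shorter strings without reaching an accepting state), and xxx is the lexicographically least accepting string of length 3.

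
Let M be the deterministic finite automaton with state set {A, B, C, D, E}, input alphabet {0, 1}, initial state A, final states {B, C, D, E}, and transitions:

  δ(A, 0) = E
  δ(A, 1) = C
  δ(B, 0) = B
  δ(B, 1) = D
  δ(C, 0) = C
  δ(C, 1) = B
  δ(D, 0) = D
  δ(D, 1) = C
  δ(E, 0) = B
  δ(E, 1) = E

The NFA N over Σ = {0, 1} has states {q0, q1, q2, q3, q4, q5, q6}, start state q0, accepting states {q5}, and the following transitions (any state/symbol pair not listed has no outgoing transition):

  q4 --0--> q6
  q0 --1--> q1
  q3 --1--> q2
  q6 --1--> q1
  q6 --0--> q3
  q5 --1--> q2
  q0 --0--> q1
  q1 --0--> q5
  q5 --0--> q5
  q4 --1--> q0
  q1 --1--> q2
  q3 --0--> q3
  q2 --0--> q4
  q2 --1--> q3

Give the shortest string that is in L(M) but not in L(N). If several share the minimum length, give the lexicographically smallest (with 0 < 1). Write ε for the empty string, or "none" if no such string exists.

0

The string 0 is accepted by M but not by N.
No shorter string lies in the difference, and 0 is the lexicographically first length-1 string in L(M) \ L(N).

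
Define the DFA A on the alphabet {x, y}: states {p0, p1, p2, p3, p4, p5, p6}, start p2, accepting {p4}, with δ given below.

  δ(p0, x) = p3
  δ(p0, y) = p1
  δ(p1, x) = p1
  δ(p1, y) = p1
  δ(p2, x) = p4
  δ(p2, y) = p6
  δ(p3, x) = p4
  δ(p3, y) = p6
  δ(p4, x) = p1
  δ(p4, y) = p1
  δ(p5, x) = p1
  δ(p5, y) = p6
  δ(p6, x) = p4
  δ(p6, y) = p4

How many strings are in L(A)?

3

The useful subgraph on states {p2, p4, p6} is acyclic, so L(A) is finite; the longest accepting path visits 3 useful states, giving maximum string length 2.
Counting accepting paths from p2 by length: 1 of length 1, 2 of length 2. Total 3.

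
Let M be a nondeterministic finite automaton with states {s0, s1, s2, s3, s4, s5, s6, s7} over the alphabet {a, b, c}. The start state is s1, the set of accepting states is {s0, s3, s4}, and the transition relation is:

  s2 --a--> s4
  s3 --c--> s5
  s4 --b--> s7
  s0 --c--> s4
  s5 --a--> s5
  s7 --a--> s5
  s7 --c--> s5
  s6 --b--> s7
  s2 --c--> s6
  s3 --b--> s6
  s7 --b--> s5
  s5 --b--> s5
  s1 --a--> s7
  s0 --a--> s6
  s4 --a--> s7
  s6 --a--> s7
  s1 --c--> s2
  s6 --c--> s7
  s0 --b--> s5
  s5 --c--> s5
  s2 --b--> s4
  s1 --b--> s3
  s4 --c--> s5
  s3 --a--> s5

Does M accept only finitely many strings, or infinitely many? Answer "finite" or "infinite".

The useful states (reachable from s1 and able to reach an accepting state) are {s1, s2, s3, s4}.
Restricted to these states the transition graph has no cycle, so every accepting path has bounded length and L is finite.

finite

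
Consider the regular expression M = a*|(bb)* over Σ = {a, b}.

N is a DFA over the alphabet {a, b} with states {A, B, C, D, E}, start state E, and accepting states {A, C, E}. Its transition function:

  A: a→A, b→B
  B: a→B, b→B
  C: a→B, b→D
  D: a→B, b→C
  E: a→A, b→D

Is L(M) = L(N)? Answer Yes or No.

Yes

Converting the expression M to a DFA (subset construction, then merging equivalent states) gives the minimal DFA with states {m0, m1, m2, m3, m4}, start state m0, accepting states {m0, m1, m4} and transitions m0: a→m1, b→m2; m1: a→m1, b→m3; m2: a→m3, b→m4; m3: a→m3, b→m3; m4: a→m3, b→m2.
Exploring the product automaton M × N from the start pair (m0, E), following both machines on each input symbol, reaches 5 state pairs: (m0, E), (m1, A), (m2, D), (m3, B), (m4, C).
M accepts in {m0, m1, m4} and N accepts in {A, C, E}. In every reachable pair the two components are either both accepting — (m0, E), (m1, A), (m4, C) — or both non-accepting, so no string is accepted by exactly one of the machines: L(M) \ L(N) and L(N) \ L(M) are both empty.
Hence every string is accepted by M iff it is accepted by N, and the two languages coincide.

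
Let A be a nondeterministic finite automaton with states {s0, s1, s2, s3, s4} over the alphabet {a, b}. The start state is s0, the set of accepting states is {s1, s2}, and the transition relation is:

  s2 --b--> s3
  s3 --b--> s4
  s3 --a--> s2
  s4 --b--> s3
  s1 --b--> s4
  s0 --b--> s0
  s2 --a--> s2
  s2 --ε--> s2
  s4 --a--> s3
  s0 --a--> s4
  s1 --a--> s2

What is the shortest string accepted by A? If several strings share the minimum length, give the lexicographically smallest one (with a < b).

aaa

A breadth-first search from s0 reaches an accepting state first via the path s0 → s4 → s3 → s2 on input aaa.
No string of length < 3 is accepted (BFS exhausts all shorter strings without reaching an accepting state), and aaa is the lexicographically least accepting string of length 3.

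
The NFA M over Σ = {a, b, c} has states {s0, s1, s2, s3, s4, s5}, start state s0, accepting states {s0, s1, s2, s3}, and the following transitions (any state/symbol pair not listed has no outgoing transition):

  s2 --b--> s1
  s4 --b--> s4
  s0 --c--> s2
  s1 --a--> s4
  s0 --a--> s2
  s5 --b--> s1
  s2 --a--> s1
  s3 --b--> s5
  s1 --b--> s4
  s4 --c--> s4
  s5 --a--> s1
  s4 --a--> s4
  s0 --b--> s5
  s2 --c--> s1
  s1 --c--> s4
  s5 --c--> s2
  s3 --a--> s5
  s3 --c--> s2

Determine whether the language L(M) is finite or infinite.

finite

The useful states (reachable from s0 and able to reach an accepting state) are {s0, s1, s2, s5}.
Restricted to these states the transition graph has no cycle, so every accepting path has bounded length and L is finite.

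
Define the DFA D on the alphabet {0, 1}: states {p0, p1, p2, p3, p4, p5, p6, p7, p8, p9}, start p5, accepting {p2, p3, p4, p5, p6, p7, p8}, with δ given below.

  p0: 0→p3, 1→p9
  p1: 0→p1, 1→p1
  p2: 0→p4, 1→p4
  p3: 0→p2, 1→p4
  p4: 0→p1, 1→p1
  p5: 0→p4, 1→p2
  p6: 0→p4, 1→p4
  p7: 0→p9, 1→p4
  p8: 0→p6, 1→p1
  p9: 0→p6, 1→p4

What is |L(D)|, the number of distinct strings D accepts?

The useful subgraph on states {p2, p4, p5} is acyclic, so L(D) is finite; the longest accepting path visits 3 useful states, giving maximum string length 2.
Counting accepting paths from p5 by length: 1 of length 0, 2 of length 1, 2 of length 2. Total 5.

5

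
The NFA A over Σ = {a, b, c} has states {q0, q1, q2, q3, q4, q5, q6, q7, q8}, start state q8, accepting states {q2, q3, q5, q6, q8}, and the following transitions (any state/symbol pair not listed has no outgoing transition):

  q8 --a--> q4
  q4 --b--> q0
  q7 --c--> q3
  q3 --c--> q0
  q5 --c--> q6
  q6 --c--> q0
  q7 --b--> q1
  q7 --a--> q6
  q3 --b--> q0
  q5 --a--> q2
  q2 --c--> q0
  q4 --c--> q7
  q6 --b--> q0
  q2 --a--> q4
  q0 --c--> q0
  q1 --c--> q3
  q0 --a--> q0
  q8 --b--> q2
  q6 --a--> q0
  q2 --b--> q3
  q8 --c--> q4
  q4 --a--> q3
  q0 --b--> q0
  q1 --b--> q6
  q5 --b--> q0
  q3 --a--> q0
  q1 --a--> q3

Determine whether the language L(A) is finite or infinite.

The useful states (reachable from q8 and able to reach an accepting state) are {q1, q2, q3, q4, q6, q7, q8}.
Restricted to these states the transition graph has no cycle, so every accepting path has bounded length and L is finite.

finite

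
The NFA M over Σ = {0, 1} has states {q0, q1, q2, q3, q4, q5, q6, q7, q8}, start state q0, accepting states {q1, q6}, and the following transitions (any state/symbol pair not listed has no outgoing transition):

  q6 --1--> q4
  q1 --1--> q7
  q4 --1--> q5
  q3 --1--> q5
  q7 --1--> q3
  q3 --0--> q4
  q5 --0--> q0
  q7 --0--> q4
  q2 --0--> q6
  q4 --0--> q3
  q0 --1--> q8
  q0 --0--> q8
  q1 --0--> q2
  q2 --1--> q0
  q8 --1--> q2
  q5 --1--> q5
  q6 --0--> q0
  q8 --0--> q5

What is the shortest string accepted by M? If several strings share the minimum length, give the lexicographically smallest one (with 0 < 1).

010

A breadth-first search from q0 reaches an accepting state first via the path q0 → q8 → q2 → q6 on input 010.
No string of length < 3 is accepted (BFS exhausts all shorter strings without reaching an accepting state), and 010 is the lexicographically least accepting string of length 3.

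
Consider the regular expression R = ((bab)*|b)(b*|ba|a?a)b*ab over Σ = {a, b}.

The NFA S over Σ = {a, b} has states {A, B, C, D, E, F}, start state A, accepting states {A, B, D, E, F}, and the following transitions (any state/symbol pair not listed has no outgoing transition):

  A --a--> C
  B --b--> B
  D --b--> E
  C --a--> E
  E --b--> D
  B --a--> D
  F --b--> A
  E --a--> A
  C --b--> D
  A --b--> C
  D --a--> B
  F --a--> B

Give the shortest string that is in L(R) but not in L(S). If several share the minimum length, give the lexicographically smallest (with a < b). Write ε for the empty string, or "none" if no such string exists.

aaab

The string aaab is accepted by R but not by S.
No shorter string lies in the difference, and aaab is the lexicographically first length-4 string in L(R) \ L(S).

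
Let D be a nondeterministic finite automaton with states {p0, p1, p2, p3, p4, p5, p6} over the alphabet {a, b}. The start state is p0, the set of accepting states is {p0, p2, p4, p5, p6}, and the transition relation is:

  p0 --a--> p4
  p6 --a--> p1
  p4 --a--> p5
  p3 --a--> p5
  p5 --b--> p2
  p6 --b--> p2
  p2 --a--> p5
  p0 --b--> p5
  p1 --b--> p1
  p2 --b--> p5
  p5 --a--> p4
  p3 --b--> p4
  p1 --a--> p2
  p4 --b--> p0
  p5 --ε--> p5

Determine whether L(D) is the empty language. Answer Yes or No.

No

The empty string ε is accepted: the run p0 ends in the accepting state p0.
Since at least one string is accepted, L(D) is not empty.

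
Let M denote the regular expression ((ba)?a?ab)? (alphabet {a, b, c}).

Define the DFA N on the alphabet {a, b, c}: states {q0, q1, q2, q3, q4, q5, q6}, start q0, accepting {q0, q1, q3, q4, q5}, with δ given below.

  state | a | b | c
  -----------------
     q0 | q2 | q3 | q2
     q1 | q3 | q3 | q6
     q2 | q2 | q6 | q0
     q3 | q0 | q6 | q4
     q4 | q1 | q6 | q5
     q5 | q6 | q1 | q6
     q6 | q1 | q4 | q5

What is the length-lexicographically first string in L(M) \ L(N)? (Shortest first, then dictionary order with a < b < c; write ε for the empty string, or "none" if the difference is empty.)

ab

The string ab is accepted by M but not by N.
No shorter string lies in the difference, and ab is the lexicographically first length-2 string in L(M) \ L(N).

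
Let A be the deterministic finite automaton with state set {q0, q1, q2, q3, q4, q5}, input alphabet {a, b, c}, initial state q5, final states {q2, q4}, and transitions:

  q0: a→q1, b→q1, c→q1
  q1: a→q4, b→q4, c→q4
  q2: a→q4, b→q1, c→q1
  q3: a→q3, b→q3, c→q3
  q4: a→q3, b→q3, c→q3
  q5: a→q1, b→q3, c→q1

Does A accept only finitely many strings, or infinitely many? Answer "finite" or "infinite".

finite

The useful states (reachable from q5 and able to reach an accepting state) are {q1, q4, q5}.
Restricted to these states the transition graph has no cycle, so every accepting path has bounded length and L is finite.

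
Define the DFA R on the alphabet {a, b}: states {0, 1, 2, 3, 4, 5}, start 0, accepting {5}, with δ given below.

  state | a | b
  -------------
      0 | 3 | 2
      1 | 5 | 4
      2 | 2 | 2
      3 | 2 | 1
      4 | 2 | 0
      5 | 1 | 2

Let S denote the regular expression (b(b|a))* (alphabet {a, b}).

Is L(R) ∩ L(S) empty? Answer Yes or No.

Converting the expression S to a DFA (subset construction, then merging equivalent states) gives the minimal DFA with states {s0, s1, s2}, start state s0, accepting states {s0} and transitions s0: a→s1, b→s2; s1: a→s1, b→s1; s2: a→s0, b→s0.
Exploring the product automaton R × S from the start pair (0, s0), following both machines on each input symbol, reaches 9 state pairs: (0, s0), (3, s1), (2, s2), (2, s1), (1, s1), (2, s0), (5, s1), (4, s1), (0, s1).
R accepts in {5} and S accepts in {s0}; no reachable pair has both components accepting, so no string drives both machines to acceptance simultaneously and L(R) ∩ L(S) = ∅.
So no string is accepted by both, and the intersection is empty.

Yes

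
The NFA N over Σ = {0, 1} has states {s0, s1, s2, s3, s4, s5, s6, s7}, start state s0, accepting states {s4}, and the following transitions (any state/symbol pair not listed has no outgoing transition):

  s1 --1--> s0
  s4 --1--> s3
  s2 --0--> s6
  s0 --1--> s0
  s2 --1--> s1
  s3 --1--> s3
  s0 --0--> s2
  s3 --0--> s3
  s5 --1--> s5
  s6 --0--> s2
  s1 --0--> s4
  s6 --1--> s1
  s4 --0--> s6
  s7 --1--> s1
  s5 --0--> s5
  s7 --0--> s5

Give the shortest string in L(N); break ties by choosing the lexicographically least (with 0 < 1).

A breadth-first search from s0 reaches an accepting state first via the path s0 → s2 → s1 → s4 on input 010.
No string of length < 3 is accepted (BFS exhausts all shorter strings without reaching an accepting state), and 010 is the lexicographically least accepting string of length 3.

010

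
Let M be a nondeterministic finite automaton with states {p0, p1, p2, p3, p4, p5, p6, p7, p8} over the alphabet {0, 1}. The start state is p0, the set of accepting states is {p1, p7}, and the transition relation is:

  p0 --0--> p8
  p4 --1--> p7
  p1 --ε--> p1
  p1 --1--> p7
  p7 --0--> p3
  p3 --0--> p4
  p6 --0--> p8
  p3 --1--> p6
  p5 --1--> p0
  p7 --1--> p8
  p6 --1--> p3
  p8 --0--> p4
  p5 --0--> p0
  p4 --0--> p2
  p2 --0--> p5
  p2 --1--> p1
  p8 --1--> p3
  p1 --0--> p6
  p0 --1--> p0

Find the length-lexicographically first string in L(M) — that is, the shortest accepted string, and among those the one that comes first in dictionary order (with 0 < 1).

001

A breadth-first search from p0 reaches an accepting state first via the path p0 → p8 → p4 → p7 on input 001.
No string of length < 3 is accepted (BFS exhausts all shorter strings without reaching an accepting state), and 001 is the lexicographically least accepting string of length 3.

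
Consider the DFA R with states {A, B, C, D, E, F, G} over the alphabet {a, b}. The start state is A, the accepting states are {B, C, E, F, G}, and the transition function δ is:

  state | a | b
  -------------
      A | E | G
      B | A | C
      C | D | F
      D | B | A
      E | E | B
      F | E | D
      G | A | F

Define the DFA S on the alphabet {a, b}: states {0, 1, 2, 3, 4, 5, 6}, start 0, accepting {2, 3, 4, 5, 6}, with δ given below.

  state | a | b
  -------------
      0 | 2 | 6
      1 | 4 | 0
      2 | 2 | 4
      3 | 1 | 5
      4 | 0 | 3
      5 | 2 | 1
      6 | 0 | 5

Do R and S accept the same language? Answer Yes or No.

Exploring the product automaton R × S from the start pair (A, 0), following both machines on each input symbol, reaches 7 state pairs: (A, 0), (E, 2), (G, 6), (B, 4), (F, 5), (C, 3), (D, 1).
R accepts in {B, C, E, F, G} and S accepts in {2, 3, 4, 5, 6}. In every reachable pair the two components are either both accepting — (E, 2), (G, 6), (B, 4), (F, 5), (C, 3) — or both non-accepting, so no string is accepted by exactly one of the machines: L(R) \ L(S) and L(S) \ L(R) are both empty.
Hence every string is accepted by R iff it is accepted by S, and the two languages coincide.

Yes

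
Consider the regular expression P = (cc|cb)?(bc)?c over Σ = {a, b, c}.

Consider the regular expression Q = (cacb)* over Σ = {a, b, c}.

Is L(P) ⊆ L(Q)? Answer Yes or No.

The string c is in L(P) but not in L(Q).
So L(P) ⊄ L(Q).

No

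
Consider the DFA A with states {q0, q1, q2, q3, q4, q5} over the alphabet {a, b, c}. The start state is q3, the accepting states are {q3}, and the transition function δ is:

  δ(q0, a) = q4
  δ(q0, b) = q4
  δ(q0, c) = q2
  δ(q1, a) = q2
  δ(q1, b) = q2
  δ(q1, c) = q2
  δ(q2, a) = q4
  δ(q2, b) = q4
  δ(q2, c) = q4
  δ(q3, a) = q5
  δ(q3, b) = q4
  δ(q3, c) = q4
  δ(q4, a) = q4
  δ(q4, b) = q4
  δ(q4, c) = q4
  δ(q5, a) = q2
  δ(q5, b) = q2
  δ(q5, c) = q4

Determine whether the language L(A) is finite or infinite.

finite

The useful states (reachable from q3 and able to reach an accepting state) are {q3}.
Restricted to these states the transition graph has no cycle, so every accepting path has bounded length and L is finite.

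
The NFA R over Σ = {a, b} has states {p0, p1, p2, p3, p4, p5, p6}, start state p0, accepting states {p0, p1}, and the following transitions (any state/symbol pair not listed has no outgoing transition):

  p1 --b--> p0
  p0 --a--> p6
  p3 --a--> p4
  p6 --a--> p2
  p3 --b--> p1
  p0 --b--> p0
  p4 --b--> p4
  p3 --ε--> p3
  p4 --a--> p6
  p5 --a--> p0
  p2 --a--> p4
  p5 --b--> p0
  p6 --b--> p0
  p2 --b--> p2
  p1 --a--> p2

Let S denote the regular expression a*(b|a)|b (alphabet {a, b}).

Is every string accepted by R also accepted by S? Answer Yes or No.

No

The empty string ε is in L(R) but not in L(S).
So L(R) ⊄ L(S).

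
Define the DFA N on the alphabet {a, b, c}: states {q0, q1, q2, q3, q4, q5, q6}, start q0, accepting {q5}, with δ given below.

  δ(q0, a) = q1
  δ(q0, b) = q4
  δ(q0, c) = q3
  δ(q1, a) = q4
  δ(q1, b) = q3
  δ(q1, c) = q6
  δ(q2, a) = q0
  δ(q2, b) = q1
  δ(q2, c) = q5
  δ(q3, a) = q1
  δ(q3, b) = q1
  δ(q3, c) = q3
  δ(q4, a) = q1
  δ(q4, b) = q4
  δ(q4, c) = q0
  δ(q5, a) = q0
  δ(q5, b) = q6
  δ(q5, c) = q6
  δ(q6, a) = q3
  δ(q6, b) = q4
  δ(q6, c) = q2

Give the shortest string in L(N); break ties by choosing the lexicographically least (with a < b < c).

accc

A breadth-first search from q0 reaches an accepting state first via the path q0 → q1 → q6 → q2 → q5 on input accc.
No string of length < 4 is accepted (BFS exhausts all shorter strings without reaching an accepting state), and accc is the lexicographically least accepting string of length 4.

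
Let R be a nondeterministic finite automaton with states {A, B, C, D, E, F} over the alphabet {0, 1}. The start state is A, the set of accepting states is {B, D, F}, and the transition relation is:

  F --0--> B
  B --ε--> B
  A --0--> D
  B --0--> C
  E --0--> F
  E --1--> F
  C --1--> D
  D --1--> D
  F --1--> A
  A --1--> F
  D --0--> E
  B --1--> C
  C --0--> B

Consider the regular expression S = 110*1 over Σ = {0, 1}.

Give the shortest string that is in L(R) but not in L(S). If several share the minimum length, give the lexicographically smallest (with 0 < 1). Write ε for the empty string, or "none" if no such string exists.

0

The string 0 is accepted by R but not by S.
No shorter string lies in the difference, and 0 is the lexicographically first length-1 string in L(R) \ L(S).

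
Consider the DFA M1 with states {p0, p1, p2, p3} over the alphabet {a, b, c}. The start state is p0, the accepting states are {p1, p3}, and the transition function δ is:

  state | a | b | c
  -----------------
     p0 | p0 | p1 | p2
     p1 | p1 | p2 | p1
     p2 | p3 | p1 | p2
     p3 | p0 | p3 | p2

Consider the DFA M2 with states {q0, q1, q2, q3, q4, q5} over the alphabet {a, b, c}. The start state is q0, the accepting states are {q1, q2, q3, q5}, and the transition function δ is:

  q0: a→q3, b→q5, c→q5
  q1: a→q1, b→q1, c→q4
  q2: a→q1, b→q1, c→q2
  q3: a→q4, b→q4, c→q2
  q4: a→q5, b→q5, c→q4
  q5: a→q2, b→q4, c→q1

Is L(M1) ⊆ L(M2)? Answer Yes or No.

The string ab is in L(M1) but not in L(M2).
So L(M1) ⊄ L(M2).

No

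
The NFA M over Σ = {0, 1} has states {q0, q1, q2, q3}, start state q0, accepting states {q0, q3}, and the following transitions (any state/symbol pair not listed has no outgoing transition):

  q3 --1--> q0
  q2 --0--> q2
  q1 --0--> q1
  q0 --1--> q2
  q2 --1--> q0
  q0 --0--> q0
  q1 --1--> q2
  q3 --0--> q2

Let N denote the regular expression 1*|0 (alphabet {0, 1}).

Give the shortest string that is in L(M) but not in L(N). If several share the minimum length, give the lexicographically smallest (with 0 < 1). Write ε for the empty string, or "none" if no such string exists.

00

The string 00 is accepted by M but not by N.
No shorter string lies in the difference, and 00 is the lexicographically first length-2 string in L(M) \ L(N).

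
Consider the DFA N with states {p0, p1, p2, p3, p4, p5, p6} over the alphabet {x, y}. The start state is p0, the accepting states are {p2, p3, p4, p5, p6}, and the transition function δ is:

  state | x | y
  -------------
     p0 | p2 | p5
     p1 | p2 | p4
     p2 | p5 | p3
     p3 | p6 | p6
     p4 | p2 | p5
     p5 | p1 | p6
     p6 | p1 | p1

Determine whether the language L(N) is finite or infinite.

State p2 is reachable from the start and can reach an accepting state, and it lies on the cycle p2 → p3 → p6 → p1 → p2.
Traversing that cycle any number of times yields accepted strings of unbounded length, so the language is infinite.

infinite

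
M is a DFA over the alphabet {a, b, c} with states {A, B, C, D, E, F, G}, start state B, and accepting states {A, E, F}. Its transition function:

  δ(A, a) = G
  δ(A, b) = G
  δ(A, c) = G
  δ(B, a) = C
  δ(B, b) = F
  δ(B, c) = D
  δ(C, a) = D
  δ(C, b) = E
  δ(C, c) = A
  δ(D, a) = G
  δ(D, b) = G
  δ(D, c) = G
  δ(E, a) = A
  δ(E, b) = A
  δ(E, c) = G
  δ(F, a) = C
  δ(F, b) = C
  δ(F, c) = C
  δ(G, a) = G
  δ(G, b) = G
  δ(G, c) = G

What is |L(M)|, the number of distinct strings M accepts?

17

The useful subgraph on states {A, B, C, E, F} is acyclic, so L(M) is finite; the longest accepting path visits 5 useful states, giving maximum string length 4.
Counting accepting paths from B by length: 1 of length 1, 2 of length 2, 8 of length 3, 6 of length 4. Total 17.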